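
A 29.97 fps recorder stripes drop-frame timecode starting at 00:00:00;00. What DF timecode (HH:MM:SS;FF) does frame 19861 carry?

00:11:02;21

Ten DF minutes hold 17982 frames, so frame 19861 lies in block 1 (frames 17982–35963) with 1879 frames into that block.
The block's first minute is 1800 frames and the rest 1798 each; 1879 frames reaches minute 1, so 1 × 18 + 1 × 2 = 20 labels have been skipped so far.
Adding those back, label number 19861 + 20 = 19881 at 30 labels/s is 662 s + 21 f = 0 h 11 min 2 s frame 21, i.e. 00:11:02;21.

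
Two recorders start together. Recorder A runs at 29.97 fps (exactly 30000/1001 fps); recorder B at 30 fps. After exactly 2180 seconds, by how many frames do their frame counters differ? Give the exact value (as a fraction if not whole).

A emits 30000/1001 × 2180 = 65400000/1001 frames; B emits 30 × 2180 = 65400.
Difference = 65400/1001 frames (≈ 65.3347); B is ahead of A.

65400/1001 frames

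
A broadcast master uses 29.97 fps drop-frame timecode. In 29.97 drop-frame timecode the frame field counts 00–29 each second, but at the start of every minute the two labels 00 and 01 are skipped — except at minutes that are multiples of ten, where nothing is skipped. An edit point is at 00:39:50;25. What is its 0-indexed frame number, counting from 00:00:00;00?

As if non-drop at 30 labels/s: (0 × 3600 + 39 × 60 + 50) × 30 + 25 = 71725.
Minute boundaries passed: 39; those not divisible by 10: 39 − 3 = 36; dropped labels = 2 × 36 = 72.
Actual frame index = 71725 − 72 = 71653.

71653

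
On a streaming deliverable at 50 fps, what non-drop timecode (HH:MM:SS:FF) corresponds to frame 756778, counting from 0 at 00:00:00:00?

04:12:15:28

756778 ÷ 50 = 15135 full seconds, remainder 28 frames.
15135 s = 4 h 12 min 15 s.
Timecode: 04:12:15:28.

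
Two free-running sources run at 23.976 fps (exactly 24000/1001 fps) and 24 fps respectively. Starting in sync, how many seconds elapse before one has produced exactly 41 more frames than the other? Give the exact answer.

The gap grows by |24 − 24000/1001| = 24/1001 frames per second.
Time for a 41-frame gap: 41 ÷ (24/1001) = 41041/24 s.

41041/24 seconds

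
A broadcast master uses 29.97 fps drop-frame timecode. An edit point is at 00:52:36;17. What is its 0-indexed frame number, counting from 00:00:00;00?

94603

As if non-drop at 30 labels/s: (0 × 3600 + 52 × 60 + 36) × 30 + 17 = 94697.
Minute boundaries passed: 52; those not divisible by 10: 52 − 5 = 47; dropped labels = 2 × 47 = 94.
Actual frame index = 94697 − 94 = 94603.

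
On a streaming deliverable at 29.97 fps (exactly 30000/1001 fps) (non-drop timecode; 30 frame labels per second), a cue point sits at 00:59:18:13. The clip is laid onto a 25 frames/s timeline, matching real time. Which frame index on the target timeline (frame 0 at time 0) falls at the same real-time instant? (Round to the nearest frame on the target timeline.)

Source frame index: (0×3600 + 59×60 + 18) × 30 + 13 = 106753.
Real time: 106753 / (30000/1001) = 106859753/30000 s.
Target frame: (106859753/30000) × (25) = 106859753/1200 ≈ 89049.794 → 89050.

frame 89050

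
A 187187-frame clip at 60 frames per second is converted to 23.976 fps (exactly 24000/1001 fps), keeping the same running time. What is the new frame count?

Target frames = source frames × (target rate / source rate) = 187187 × (24000/1001)/(60) = 187187 × 400/1001 = 74800.

74800 frames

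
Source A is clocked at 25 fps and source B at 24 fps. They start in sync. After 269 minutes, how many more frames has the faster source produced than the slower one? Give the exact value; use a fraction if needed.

269 min = 16140 s.
A emits 25 × 16140 = 403500 frames; B emits 24 × 16140 = 387360.
Difference = 16140 frames; B is behind A.

16140 frames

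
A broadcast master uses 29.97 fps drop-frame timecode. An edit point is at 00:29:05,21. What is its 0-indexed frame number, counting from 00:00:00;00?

52317

Complete 10-minute blocks: 2, each 17982 frames → 35964.
Remaining 9 whole minutes in the current block: 1800 + 8 × 1798 = 16184 frames.
Within the current minute: 5 × 30 + 21 − 2 = 169 (labels ;00/;01 skipped at this minute). Total = 35964 + 16184 + 169 = 52317.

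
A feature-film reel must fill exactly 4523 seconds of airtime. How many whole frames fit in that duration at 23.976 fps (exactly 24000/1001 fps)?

Frames = 4523 × 24000/1001 = 108552000/1001 ≈ 108443.5564.
Complete frames: 108443.

108443 frames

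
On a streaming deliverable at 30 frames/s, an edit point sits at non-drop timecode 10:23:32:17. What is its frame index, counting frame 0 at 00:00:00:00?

Total seconds to the label: (10 × 3600 + 23 × 60 + 32) = 37412.
Frame index = 37412 × 30 + 17 = 1122377.

frame 1122377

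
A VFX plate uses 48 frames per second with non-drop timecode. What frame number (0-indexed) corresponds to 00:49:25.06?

frame 142326

Total seconds to the label: (0 × 3600 + 49 × 60 + 25) = 2965.
Frame index = 2965 × 48 + 6 = 142326.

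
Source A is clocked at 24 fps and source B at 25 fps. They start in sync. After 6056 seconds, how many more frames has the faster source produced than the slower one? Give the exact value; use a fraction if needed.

A emits 24 × 6056 = 145344 frames; B emits 25 × 6056 = 151400.
Difference = 6056 frames; B is ahead of A.

6056 frames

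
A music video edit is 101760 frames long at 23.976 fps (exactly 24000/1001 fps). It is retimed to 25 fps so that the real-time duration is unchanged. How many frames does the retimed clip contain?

106106 frames

Target frames = source frames × (target rate / source rate) = 101760 × (25)/(24000/1001) = 101760 × 1001/960 = 106106.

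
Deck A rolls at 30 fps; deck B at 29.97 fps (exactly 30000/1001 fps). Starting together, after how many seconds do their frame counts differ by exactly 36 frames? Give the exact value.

The gap grows by |30000/1001 − 30| = 30/1001 frames per second.
Time for a 36-frame gap: 36 ÷ (30/1001) = 1201.2 s.

1201.2 seconds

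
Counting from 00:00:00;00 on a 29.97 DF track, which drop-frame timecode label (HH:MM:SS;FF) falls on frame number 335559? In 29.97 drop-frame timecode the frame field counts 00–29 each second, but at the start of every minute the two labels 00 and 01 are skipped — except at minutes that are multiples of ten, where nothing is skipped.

03:06:36;15

Ten DF minutes hold 17982 frames, so frame 335559 lies in block 18 (frames 323676–341657) with 11883 frames into that block.
The block's first minute is 1800 frames and the rest 1798 each; 11883 frames reaches minute 6, so 18 × 18 + 6 × 2 = 336 labels have been skipped so far.
Adding those back, label number 335559 + 336 = 335895 at 30 labels/s is 11196 s + 15 f = 3 h 6 min 36 s frame 15, i.e. 03:06:36;15.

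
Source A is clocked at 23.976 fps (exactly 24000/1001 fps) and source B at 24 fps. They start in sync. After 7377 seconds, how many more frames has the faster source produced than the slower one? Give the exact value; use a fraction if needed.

177048/1001 frames

A emits 24000/1001 × 7377 = 177048000/1001 frames; B emits 24 × 7377 = 177048.
Difference = 177048/1001 frames (≈ 176.8711); B is ahead of A.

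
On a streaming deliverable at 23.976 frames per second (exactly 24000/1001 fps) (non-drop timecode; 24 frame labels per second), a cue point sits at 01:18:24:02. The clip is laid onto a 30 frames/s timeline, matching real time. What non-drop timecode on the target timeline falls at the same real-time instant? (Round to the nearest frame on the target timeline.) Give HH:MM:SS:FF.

01:18:28:24

Source frame index: (1×3600 + 18×60 + 24) × 24 + 2 = 112898.
Real time: 112898 / (24000/1001) = 56505449/12000 s.
Target frame: (56505449/12000) × (30) = 56505449/400 ≈ 141263.622 → 141264.
At 30 labels/s: frame 141264 → 01:18:28:24.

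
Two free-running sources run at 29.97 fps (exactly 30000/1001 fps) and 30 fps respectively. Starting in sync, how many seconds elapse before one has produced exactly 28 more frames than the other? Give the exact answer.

14014/15 seconds

The gap grows by |30 − 30000/1001| = 30/1001 frames per second.
Time for a 28-frame gap: 28 ÷ (30/1001) = 14014/15 s.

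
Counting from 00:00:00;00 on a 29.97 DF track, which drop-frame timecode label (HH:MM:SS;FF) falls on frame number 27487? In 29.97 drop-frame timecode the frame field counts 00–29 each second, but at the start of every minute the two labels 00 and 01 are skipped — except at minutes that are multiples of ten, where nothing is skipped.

00:15:17;05

Each 10-minute DF block holds 10 × 60 × 30 − 9 × 2 = 17982 frames. 27487 ÷ 17982 → 1 full block, remainder 9505.
Within the partial block the first minute is 1800 frames and each further minute 1798, so 5 further minute boundaries passed. Total skipped labels = 18 × 1 + 2 × 5 = 28.
Non-drop label index = 27487 + 28 = 27515; at 30 labels/s that is 00:15:17:05, i.e. DF 00:15:17;05.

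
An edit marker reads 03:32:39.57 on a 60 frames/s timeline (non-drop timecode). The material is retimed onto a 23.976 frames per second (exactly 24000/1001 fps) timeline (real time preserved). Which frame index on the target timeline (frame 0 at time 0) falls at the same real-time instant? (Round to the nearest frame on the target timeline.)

Source frame index: (3×3600 + 32×60 + 39) × 60 + 57 = 765597.
Real time: 765597 / (60) = 255199/20 s.
Target frame: (255199/20) × (24000/1001) = 43748400/143 ≈ 305932.867 → 305933.

frame 305933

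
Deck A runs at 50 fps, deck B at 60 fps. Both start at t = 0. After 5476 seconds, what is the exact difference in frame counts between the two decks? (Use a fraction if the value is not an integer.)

54760 frames

A emits 50 × 5476 = 273800 frames; B emits 60 × 5476 = 328560.
Difference = 54760 frames; B is ahead of A.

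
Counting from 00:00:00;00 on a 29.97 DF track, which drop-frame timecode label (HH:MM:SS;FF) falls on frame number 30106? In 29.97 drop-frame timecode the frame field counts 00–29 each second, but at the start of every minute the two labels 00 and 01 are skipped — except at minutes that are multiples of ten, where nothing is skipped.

Ten DF minutes hold 17982 frames, so frame 30106 lies in block 1 (frames 17982–35963) with 12124 frames into that block.
The block's first minute is 1800 frames and the rest 1798 each; 12124 frames reaches minute 6, so 1 × 18 + 6 × 2 = 30 labels have been skipped so far.
Adding those back, label number 30106 + 30 = 30136 at 30 labels/s is 1004 s + 16 f = 0 h 16 min 44 s frame 16, i.e. 00:16:44;16.

00:16:44;16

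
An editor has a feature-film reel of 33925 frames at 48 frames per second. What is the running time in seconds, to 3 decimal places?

706.771 seconds

Running time = 33925 × 1/48 = 33925/48 s ≈ 706.771 s.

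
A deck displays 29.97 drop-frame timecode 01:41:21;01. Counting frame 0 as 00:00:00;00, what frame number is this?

182249

Complete 10-minute blocks: 10, each 17982 frames → 179820.
Remaining 1 whole minute in the current block: 1800 + 0 × 1798 = 1800 frames.
Within the current minute: 21 × 30 + 1 − 2 = 629 (labels ;00/;01 skipped at this minute). Total = 179820 + 1800 + 629 = 182249.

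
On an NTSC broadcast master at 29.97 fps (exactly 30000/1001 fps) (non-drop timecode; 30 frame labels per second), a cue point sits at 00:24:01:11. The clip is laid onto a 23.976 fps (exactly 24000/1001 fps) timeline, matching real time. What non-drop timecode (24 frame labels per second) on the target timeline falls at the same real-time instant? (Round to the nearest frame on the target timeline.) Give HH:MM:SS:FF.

00:24:01:09

Source frame index: (0×3600 + 24×60 + 1) × 30 + 11 = 43241.
Real time: 43241 / (30000/1001) = 43284241/30000 s.
Target frame: (43284241/30000) × (24000/1001) = 172964/5 ≈ 34592.800 → 34593.
At 24 labels/s: frame 34593 → 00:24:01:09.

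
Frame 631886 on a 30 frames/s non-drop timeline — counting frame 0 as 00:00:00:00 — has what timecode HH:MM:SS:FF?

05:51:02:26

631886 ÷ 30 = 21062 full seconds, remainder 26 frames.
21062 s = 5 h 51 min 2 s.
Timecode: 05:51:02:26.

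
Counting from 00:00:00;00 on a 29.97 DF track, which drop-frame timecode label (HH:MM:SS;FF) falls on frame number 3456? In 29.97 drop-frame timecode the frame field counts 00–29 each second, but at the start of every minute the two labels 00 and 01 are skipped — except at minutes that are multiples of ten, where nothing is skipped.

Ten DF minutes hold 17982 frames, so frame 3456 lies in block 0 (frames 0–17981) with 3456 frames into that block.
The block's first minute is 1800 frames and the rest 1798 each; 3456 frames reaches minute 1, so 0 × 18 + 1 × 2 = 2 labels have been skipped so far.
Adding those back, label number 3456 + 2 = 3458 at 30 labels/s is 115 s + 8 f = 0 h 1 min 55 s frame 8, i.e. 00:01:55;08.

00:01:55;08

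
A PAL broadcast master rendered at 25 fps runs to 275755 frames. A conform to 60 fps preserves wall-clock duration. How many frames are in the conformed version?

Target frames = source frames × (target rate / source rate) = 275755 × (60)/(25) = 275755 × 12/5 = 661812.

661812 frames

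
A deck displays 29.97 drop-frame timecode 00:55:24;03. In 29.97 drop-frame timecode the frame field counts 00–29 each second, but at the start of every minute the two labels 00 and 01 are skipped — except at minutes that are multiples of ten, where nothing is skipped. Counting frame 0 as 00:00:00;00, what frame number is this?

99623

As if non-drop at 30 labels/s: (0 × 3600 + 55 × 60 + 24) × 30 + 3 = 99723.
Minute boundaries passed: 55; those not divisible by 10: 55 − 5 = 50; dropped labels = 2 × 50 = 100.
Actual frame index = 99723 − 100 = 99623.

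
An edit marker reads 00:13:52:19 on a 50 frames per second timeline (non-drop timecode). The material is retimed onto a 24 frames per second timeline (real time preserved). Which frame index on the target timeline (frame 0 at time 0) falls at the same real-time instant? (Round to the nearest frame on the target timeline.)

Source frame index: (0×3600 + 13×60 + 52) × 50 + 19 = 41619.
Real time: 41619 / (50) = 41619/50 s.
Target frame: (41619/50) × (24) = 499428/25 ≈ 19977.120 → 19977.

frame 19977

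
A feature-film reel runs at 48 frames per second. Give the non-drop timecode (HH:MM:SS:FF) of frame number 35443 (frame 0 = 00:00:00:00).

00:12:18:19

35443 ÷ 48 = 738 full seconds, remainder 19 frames.
738 s = 0 h 12 min 18 s.
Timecode: 00:12:18:19.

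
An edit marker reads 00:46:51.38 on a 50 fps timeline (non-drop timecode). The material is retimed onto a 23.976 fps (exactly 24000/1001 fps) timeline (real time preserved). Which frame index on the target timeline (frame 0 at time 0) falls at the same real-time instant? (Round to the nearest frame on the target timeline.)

Source frame index: (0×3600 + 46×60 + 51) × 50 + 38 = 140588.
Real time: 140588 / (50) = 70294/25 s.
Target frame: (70294/25) × (24000/1001) = 9640320/143 ≈ 67414.825 → 67415.

frame 67415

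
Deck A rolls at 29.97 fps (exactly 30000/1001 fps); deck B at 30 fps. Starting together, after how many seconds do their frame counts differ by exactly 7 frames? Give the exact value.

The gap grows by |30 − 30000/1001| = 30/1001 frames per second.
Time for a 7-frame gap: 7 ÷ (30/1001) = 7007/30 s.

7007/30 seconds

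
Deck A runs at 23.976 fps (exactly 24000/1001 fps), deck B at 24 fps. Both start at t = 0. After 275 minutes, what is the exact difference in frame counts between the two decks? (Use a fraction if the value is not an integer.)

36000/91 frames

275 min = 16500 s.
A emits 24000/1001 × 16500 = 36000000/91 frames; B emits 24 × 16500 = 396000.
Difference = 36000/91 frames (≈ 395.6044); B is ahead of A.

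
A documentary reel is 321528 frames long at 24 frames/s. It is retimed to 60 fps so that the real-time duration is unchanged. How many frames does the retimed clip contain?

803820 frames

Target frames = source frames × (target rate / source rate) = 321528 × (60)/(24) = 321528 × 5/2 = 803820.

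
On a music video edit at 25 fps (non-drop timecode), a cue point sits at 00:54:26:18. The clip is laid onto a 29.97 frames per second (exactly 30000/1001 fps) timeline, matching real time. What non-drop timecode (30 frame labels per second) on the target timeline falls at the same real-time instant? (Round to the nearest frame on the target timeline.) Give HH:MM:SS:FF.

Source frame index: (0×3600 + 54×60 + 26) × 25 + 18 = 81668.
Real time: 81668 / (25) = 81668/25 s.
Target frame: (81668/25) × (30000/1001) = 98001600/1001 ≈ 97903.696 → 97904.
At 30 labels/s: frame 97904 → 00:54:23:14.

00:54:23:14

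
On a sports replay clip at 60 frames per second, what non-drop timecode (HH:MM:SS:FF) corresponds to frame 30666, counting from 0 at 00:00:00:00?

00:08:31:06

30666 ÷ 60 = 511 full seconds, remainder 6 frames.
511 s = 0 h 8 min 31 s.
Timecode: 00:08:31:06.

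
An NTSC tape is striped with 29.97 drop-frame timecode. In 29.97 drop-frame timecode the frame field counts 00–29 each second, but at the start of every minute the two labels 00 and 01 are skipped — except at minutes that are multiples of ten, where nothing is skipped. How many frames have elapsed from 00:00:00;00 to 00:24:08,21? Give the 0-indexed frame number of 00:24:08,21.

Complete 10-minute blocks: 2, each 17982 frames → 35964.
Remaining 4 whole minutes in the current block: 1800 + 3 × 1798 = 7194 frames.
Within the current minute: 8 × 30 + 21 − 2 = 259 (labels ;00/;01 skipped at this minute). Total = 35964 + 7194 + 259 = 43417.

43417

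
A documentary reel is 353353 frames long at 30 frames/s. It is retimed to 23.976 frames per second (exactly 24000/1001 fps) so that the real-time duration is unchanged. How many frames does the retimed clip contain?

Target frames = source frames × (target rate / source rate) = 353353 × (24000/1001)/(30) = 353353 × 800/1001 = 282400.

282400 frames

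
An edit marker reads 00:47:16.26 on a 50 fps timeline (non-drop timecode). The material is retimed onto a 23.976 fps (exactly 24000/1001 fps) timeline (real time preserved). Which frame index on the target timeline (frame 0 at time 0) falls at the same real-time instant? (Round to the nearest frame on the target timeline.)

frame 68008

Source frame index: (0×3600 + 47×60 + 16) × 50 + 26 = 141826.
Real time: 141826 / (50) = 70913/25 s.
Target frame: (70913/25) × (24000/1001) = 68076480/1001 ≈ 68008.472 → 68008.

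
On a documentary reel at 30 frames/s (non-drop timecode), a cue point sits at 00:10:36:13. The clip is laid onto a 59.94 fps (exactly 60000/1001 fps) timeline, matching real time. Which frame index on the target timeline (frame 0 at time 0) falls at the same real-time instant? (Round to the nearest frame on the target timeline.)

Source frame index: (0×3600 + 10×60 + 36) × 30 + 13 = 19093.
Real time: 19093 / (30) = 19093/30 s.
Target frame: (19093/30) × (60000/1001) = 38186000/1001 ≈ 38147.852 → 38148.

frame 38148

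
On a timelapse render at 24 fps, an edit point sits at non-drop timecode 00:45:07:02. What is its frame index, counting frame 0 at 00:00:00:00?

64970

Total seconds to the label: (0 × 3600 + 45 × 60 + 7) = 2707.
Frame index = 2707 × 24 + 2 = 64970.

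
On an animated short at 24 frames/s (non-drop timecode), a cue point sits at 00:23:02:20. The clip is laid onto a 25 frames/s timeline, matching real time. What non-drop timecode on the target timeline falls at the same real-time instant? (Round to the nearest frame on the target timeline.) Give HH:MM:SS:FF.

00:23:02:21

Source frame index: (0×3600 + 23×60 + 2) × 24 + 20 = 33188.
Real time: 33188 / (24) = 8297/6 s.
Target frame: (8297/6) × (25) = 207425/6 ≈ 34570.833 → 34571.
At 25 labels/s: frame 34571 → 00:23:02:21.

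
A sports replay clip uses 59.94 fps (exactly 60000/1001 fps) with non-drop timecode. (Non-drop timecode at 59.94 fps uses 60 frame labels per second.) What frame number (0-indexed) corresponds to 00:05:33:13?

frame 19993

Total seconds to the label: (0 × 3600 + 5 × 60 + 33) = 333.
Frame index = 333 × 60 + 13 = 19993.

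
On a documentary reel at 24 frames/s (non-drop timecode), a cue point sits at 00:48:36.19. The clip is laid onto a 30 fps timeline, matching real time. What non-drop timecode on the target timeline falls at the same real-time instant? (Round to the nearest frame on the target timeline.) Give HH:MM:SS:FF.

00:48:36:24

Source frame index: (0×3600 + 48×60 + 36) × 24 + 19 = 70003.
Real time: 70003 / (24) = 70003/24 s.
Target frame: (70003/24) × (30) = 350015/4 ≈ 87503.750 → 87504.
At 30 labels/s: frame 87504 → 00:48:36:24.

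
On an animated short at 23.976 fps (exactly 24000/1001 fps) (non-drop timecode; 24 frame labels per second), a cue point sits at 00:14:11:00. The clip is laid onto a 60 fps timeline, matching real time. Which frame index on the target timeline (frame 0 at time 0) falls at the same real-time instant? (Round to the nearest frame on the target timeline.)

Source frame index: (0×3600 + 14×60 + 11) × 24 + 0 = 20424.
Real time: 20424 / (24000/1001) = 851851/1000 s.
Target frame: (851851/1000) × (60) = 2555553/50 ≈ 51111.060 → 51111.

frame 51111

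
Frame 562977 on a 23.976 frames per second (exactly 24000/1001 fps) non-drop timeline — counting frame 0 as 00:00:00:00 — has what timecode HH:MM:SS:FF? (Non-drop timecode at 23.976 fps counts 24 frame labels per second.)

06:30:57:09

562977 ÷ 24 = 23457 full seconds, remainder 9 frames.
23457 s = 6 h 30 min 57 s.
Timecode: 06:30:57:09.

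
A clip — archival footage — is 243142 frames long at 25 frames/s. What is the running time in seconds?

9725.68 seconds

Running time = 243142 / (25) = 9725.68 s.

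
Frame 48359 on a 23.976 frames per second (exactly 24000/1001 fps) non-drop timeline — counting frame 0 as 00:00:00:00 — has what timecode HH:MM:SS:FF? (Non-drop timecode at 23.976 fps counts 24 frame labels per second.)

48359 ÷ 24 = 2014 full seconds, remainder 23 frames.
2014 s = 0 h 33 min 34 s.
Timecode: 00:33:34:23.

00:33:34:23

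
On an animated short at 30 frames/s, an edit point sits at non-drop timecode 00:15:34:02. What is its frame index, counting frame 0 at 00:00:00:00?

28022

Total seconds to the label: (0 × 3600 + 15 × 60 + 34) = 934.
Frame index = 934 × 30 + 2 = 28022.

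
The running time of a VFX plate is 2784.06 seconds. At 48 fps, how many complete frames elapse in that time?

133634 frames

Frames = 2784.06 × 48 = 3340872/25 ≈ 133634.8800.
Complete frames: 133634.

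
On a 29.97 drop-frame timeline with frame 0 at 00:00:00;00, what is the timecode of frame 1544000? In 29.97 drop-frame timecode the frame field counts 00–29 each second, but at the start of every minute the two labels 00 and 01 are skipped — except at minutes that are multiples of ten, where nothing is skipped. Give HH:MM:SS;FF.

Ten DF minutes hold 17982 frames, so frame 1544000 lies in block 85 (frames 1528470–1546451) with 15530 frames into that block.
The block's first minute is 1800 frames and the rest 1798 each; 15530 frames reaches minute 8, so 85 × 18 + 8 × 2 = 1546 labels have been skipped so far.
Adding those back, label number 1544000 + 1546 = 1545546 at 30 labels/s is 51518 s + 6 f = 14 h 18 min 38 s frame 6, i.e. 14:18:38;06.

14:18:38;06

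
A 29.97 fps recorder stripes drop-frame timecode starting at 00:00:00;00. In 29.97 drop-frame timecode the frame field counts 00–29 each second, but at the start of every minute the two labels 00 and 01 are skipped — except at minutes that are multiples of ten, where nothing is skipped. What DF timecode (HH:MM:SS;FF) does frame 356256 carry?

Ten DF minutes hold 17982 frames, so frame 356256 lies in block 19 (frames 341658–359639) with 14598 frames into that block.
The block's first minute is 1800 frames and the rest 1798 each; 14598 frames reaches minute 8, so 19 × 18 + 8 × 2 = 358 labels have been skipped so far.
Adding those back, label number 356256 + 358 = 356614 at 30 labels/s is 11887 s + 4 f = 3 h 18 min 7 s frame 4, i.e. 03:18:07;04.

03:18:07;04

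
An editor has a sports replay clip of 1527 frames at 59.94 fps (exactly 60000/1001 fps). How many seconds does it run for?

Running time = 1527 / (60000/1001) = 25.47545 s.

25.47545 seconds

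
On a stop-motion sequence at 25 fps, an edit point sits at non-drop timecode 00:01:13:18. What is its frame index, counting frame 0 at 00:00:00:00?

Total seconds to the label: (0 × 3600 + 1 × 60 + 13) = 73.
Frame index = 73 × 25 + 18 = 1843.

1843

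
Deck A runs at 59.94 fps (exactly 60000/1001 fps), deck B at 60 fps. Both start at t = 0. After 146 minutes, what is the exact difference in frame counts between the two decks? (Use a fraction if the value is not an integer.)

525600/1001 frames

146 min = 8760 s.
A emits 60000/1001 × 8760 = 525600000/1001 frames; B emits 60 × 8760 = 525600.
Difference = 525600/1001 frames (≈ 525.0749); B is ahead of A.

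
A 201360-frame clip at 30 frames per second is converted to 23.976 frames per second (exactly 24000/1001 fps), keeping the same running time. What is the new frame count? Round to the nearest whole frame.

Frames at target rate = 201360 × (24000/1001) / (30) = 161088000/1001 ≈ 160927.073.
Nearest whole frame: 160927.

160927 frames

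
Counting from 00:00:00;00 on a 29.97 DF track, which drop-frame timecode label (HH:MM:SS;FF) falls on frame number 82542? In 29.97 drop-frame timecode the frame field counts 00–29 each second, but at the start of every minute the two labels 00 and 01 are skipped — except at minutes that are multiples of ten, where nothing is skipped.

Each 10-minute DF block holds 10 × 60 × 30 − 9 × 2 = 17982 frames. 82542 ÷ 17982 → 4 full blocks, remainder 10614.
Within the partial block the first minute is 1800 frames and each further minute 1798, so 5 further minute boundaries passed. Total skipped labels = 18 × 4 + 2 × 5 = 82.
Non-drop label index = 82542 + 82 = 82624; at 30 labels/s that is 00:45:54:04, i.e. DF 00:45:54;04.

00:45:54;04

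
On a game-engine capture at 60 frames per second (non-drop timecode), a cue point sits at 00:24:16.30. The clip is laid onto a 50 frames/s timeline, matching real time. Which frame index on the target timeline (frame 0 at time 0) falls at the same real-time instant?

frame 72825

Source frame index: (0×3600 + 24×60 + 16) × 60 + 30 = 87390.
Real time: 87390 / (60) = 2913/2 s.
Target frame: (2913/2) × (50) = 72825.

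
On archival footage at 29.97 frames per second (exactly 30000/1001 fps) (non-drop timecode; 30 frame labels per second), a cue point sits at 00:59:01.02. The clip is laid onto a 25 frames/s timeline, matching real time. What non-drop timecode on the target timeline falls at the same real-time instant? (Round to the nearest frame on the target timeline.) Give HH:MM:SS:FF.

Source frame index: (0×3600 + 59×60 + 1) × 30 + 2 = 106232.
Real time: 106232 / (30000/1001) = 13292279/3750 s.
Target frame: (13292279/3750) × (25) = 13292279/150 ≈ 88615.193 → 88615.
At 25 labels/s: frame 88615 → 00:59:04:15.

00:59:04:15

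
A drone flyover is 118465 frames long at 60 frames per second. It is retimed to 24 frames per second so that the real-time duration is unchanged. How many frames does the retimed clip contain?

Target frames = source frames × (target rate / source rate) = 118465 × (24)/(60) = 118465 × 2/5 = 47386.

47386 frames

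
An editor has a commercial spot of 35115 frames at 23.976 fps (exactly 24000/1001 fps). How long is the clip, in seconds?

1464.588125 seconds

Running time = 35115 / (24000/1001) = 1464.588125 s.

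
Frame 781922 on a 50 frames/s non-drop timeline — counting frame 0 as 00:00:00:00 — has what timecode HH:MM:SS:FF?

04:20:38:22

781922 ÷ 50 = 15638 full seconds, remainder 22 frames.
15638 s = 4 h 20 min 38 s.
Timecode: 04:20:38:22.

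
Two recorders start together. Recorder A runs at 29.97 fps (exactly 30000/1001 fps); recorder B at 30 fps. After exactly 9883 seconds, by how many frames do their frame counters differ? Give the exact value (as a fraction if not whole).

296490/1001 frames

A emits 30000/1001 × 9883 = 296490000/1001 frames; B emits 30 × 9883 = 296490.
Difference = 296490/1001 frames (≈ 296.1938); B is ahead of A.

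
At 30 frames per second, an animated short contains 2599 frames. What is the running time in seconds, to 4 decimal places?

Running time = 2599 × 1/30 = 2599/30 s ≈ 86.6333 s.

86.6333 seconds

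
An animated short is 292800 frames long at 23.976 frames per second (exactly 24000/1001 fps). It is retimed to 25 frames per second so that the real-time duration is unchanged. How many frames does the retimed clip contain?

305305 frames

Target frames = source frames × (target rate / source rate) = 292800 × (25)/(24000/1001) = 292800 × 1001/960 = 305305.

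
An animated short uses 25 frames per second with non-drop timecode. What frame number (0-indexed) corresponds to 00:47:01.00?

Total seconds to the label: (0 × 3600 + 47 × 60 + 1) = 2821.
Frame index = 2821 × 25 + 0 = 70525.

frame 70525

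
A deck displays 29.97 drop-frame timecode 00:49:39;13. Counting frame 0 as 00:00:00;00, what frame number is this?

As if non-drop at 30 labels/s: (0 × 3600 + 49 × 60 + 39) × 30 + 13 = 89383.
Minute boundaries passed: 49; those not divisible by 10: 49 − 4 = 45; dropped labels = 2 × 45 = 90.
Actual frame index = 89383 − 90 = 89293.

89293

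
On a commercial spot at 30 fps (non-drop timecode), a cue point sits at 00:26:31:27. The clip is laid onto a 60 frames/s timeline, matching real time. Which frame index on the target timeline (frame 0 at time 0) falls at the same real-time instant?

Source frame index: (0×3600 + 26×60 + 31) × 30 + 27 = 47757.
Real time: 47757 / (30) = 15919/10 s.
Target frame: (15919/10) × (60) = 95514.

frame 95514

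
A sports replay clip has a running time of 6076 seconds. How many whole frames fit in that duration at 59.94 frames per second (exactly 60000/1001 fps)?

Frames = 6076 × 60000/1001 = 52080000/143 ≈ 364195.8042.
Complete frames: 364195.

364195 frames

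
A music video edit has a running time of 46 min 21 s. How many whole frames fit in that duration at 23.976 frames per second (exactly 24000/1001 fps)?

46 min 21 s = 2781 s.
Frames = 2781 × 24000/1001 = 66744000/1001 ≈ 66677.3227.
Complete frames: 66677.

66677 frames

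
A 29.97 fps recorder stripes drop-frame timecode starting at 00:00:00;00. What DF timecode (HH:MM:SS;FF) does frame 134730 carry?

Each 10-minute DF block holds 10 × 60 × 30 − 9 × 2 = 17982 frames. 134730 ÷ 17982 → 7 full blocks, remainder 8856.
Within the partial block the first minute is 1800 frames and each further minute 1798, so 4 further minute boundaries passed. Total skipped labels = 18 × 7 + 2 × 4 = 134.
Non-drop label index = 134730 + 134 = 134864; at 30 labels/s that is 01:14:55:14, i.e. DF 01:14:55;14.

01:14:55;14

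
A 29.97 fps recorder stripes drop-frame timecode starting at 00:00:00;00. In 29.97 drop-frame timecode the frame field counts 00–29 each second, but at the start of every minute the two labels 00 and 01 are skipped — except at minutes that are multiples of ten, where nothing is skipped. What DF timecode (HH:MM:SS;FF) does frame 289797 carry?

02:41:09;17

Ten DF minutes hold 17982 frames, so frame 289797 lies in block 16 (frames 287712–305693) with 2085 frames into that block.
The block's first minute is 1800 frames and the rest 1798 each; 2085 frames reaches minute 1, so 16 × 18 + 1 × 2 = 290 labels have been skipped so far.
Adding those back, label number 289797 + 290 = 290087 at 30 labels/s is 9669 s + 17 f = 2 h 41 min 9 s frame 17, i.e. 02:41:09;17.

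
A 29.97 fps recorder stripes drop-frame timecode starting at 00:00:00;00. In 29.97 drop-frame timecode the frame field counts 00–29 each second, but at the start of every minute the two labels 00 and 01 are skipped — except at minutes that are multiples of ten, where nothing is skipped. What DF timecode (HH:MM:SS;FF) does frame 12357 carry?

00:06:52;09

Each 10-minute DF block holds 10 × 60 × 30 − 9 × 2 = 17982 frames. 12357 ÷ 17982 → 0 full blocks, remainder 12357.
Within the partial block the first minute is 1800 frames and each further minute 1798, so 6 further minute boundaries passed. Total skipped labels = 18 × 0 + 2 × 6 = 12.
Non-drop label index = 12357 + 12 = 12369; at 30 labels/s that is 00:06:52:09, i.e. DF 00:06:52;09.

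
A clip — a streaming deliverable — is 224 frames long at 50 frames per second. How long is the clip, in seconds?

Running time = 224 / (50) = 4.48 s.

4.48 seconds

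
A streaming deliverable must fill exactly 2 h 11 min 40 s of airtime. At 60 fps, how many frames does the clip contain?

2 h 11 min 40 s = 7900 s.
Frames = 7900 × 60 = 474000.

474000 frames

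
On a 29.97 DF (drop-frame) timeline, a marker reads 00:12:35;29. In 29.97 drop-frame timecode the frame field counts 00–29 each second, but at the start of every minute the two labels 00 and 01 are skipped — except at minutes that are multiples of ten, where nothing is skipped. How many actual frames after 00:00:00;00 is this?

Complete 10-minute blocks: 1, each 17982 frames → 17982.
Remaining 2 whole minutes in the current block: 1800 + 1 × 1798 = 3598 frames.
Within the current minute: 35 × 30 + 29 − 2 = 1077 (labels ;00/;01 skipped at this minute). Total = 17982 + 3598 + 1077 = 22657.

22657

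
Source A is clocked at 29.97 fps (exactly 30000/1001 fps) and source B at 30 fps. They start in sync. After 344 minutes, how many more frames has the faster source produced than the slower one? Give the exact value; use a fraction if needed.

344 min = 20640 s.
A emits 30000/1001 × 20640 = 619200000/1001 frames; B emits 30 × 20640 = 619200.
Difference = 619200/1001 frames (≈ 618.5814); B is ahead of A.

619200/1001 frames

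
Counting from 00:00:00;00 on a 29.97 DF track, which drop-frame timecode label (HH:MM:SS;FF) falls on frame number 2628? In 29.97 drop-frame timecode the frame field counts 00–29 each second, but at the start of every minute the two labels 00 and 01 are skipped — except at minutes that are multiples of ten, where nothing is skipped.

Ten DF minutes hold 17982 frames, so frame 2628 lies in block 0 (frames 0–17981) with 2628 frames into that block.
The block's first minute is 1800 frames and the rest 1798 each; 2628 frames reaches minute 1, so 0 × 18 + 1 × 2 = 2 labels have been skipped so far.
Adding those back, label number 2628 + 2 = 2630 at 30 labels/s is 87 s + 20 f = 0 h 1 min 27 s frame 20, i.e. 00:01:27;20.

00:01:27;20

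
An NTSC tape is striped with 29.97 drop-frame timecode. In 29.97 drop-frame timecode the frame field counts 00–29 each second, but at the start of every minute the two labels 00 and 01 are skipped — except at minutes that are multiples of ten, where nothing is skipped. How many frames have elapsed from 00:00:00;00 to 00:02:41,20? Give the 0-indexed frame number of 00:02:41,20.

4846

As if non-drop at 30 labels/s: (0 × 3600 + 2 × 60 + 41) × 30 + 20 = 4850.
Minute boundaries passed: 2; those not divisible by 10: 2 − 0 = 2; dropped labels = 2 × 2 = 4.
Actual frame index = 4850 − 4 = 4846.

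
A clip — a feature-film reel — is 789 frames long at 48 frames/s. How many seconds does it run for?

16.4375 seconds

Running time = 789 / (48) = 16.4375 s.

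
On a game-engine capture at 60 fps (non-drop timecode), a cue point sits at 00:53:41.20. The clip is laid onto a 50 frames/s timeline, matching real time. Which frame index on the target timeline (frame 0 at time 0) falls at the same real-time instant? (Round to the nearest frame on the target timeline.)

Source frame index: (0×3600 + 53×60 + 41) × 60 + 20 = 193280.
Real time: 193280 / (60) = 9664/3 s.
Target frame: (9664/3) × (50) = 483200/3 ≈ 161066.667 → 161067.

frame 161067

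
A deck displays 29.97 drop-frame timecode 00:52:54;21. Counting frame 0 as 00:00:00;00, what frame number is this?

95147

Complete 10-minute blocks: 5, each 17982 frames → 89910.
Remaining 2 whole minutes in the current block: 1800 + 1 × 1798 = 3598 frames.
Within the current minute: 54 × 30 + 21 − 2 = 1639 (labels ;00/;01 skipped at this minute). Total = 89910 + 3598 + 1639 = 95147.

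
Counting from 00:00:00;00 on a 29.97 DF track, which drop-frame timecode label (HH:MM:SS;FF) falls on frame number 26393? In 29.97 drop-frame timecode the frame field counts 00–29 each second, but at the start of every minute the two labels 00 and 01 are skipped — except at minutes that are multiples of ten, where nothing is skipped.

00:14:40;19

Each 10-minute DF block holds 10 × 60 × 30 − 9 × 2 = 17982 frames. 26393 ÷ 17982 → 1 full block, remainder 8411.
Within the partial block the first minute is 1800 frames and each further minute 1798, so 4 further minute boundaries passed. Total skipped labels = 18 × 1 + 2 × 4 = 26.
Non-drop label index = 26393 + 26 = 26419; at 30 labels/s that is 00:14:40:19, i.e. DF 00:14:40;19.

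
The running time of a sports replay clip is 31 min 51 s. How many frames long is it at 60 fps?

114660 frames

31 min 51 s = 1911 s.
Frames = 1911 × 60 = 114660.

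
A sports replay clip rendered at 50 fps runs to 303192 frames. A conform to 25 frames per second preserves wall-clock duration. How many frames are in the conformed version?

Target frames = source frames × (target rate / source rate) = 303192 × (25)/(50) = 303192 × 1/2 = 151596.

151596 frames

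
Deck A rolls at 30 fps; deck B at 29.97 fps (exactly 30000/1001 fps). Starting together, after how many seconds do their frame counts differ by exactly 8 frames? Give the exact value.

4004/15 seconds

The gap grows by |30000/1001 − 30| = 30/1001 frames per second.
Time for a 8-frame gap: 8 ÷ (30/1001) = 4004/15 s.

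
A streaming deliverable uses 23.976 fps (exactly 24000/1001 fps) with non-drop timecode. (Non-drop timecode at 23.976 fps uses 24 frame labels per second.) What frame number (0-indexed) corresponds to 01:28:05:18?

126858

Total seconds to the label: (1 × 3600 + 28 × 60 + 5) = 5285.
Frame index = 5285 × 24 + 18 = 126858.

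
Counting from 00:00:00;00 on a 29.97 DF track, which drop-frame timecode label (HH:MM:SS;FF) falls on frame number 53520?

00:29:45;24

Ten DF minutes hold 17982 frames, so frame 53520 lies in block 2 (frames 35964–53945) with 17556 frames into that block.
The block's first minute is 1800 frames and the rest 1798 each; 17556 frames reaches minute 9, so 2 × 18 + 9 × 2 = 54 labels have been skipped so far.
Adding those back, label number 53520 + 54 = 53574 at 30 labels/s is 1785 s + 24 f = 0 h 29 min 45 s frame 24, i.e. 00:29:45;24.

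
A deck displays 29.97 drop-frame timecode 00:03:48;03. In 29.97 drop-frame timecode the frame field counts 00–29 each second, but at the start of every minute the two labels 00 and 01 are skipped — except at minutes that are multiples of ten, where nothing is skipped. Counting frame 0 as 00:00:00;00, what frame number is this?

As if non-drop at 30 labels/s: (0 × 3600 + 3 × 60 + 48) × 30 + 3 = 6843.
Minute boundaries passed: 3; those not divisible by 10: 3 − 0 = 3; dropped labels = 2 × 3 = 6.
Actual frame index = 6843 − 6 = 6837.

6837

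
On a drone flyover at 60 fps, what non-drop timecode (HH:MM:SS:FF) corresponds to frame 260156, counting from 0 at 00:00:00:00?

260156 ÷ 60 = 4335 full seconds, remainder 56 frames.
4335 s = 1 h 12 min 15 s.
Timecode: 01:12:15:56.

01:12:15:56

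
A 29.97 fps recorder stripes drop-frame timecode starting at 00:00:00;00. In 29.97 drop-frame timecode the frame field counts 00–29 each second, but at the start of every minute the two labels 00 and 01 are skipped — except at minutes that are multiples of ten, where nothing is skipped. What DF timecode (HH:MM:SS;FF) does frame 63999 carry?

00:35:35;13

Each 10-minute DF block holds 10 × 60 × 30 − 9 × 2 = 17982 frames. 63999 ÷ 17982 → 3 full blocks, remainder 10053.
Within the partial block the first minute is 1800 frames and each further minute 1798, so 5 further minute boundaries passed. Total skipped labels = 18 × 3 + 2 × 5 = 64.
Non-drop label index = 63999 + 64 = 64063; at 30 labels/s that is 00:35:35:13, i.e. DF 00:35:35;13.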